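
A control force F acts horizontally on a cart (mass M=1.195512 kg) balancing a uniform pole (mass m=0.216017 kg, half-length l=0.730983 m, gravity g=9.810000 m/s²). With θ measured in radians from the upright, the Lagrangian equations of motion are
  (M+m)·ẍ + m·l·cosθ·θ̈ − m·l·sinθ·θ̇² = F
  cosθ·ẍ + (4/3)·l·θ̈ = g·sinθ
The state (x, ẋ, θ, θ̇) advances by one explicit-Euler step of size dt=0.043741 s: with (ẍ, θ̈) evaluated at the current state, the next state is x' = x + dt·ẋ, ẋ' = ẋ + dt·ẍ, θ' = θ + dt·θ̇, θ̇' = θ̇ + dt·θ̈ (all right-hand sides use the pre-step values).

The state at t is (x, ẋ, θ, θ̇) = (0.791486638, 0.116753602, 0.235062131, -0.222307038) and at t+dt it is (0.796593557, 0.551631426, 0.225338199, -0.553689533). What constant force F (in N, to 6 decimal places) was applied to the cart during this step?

ẍ = (ẋ'−ẋ)/dt = (0.551631426−0.116753602)/0.043741 = 9.942110
θ̈ = (θ̇'−θ̇)/dt = (-0.553689533−-0.222307038)/0.043741 = -7.576016
sinθ=0.232903, cosθ=0.972500
F = (M+m)·ẍ + m·l·cosθ·θ̈ − m·l·sinθ·θ̇² = 14.033576 + -1.163391 − 0.001818 = 12.868368

F = 12.868368 N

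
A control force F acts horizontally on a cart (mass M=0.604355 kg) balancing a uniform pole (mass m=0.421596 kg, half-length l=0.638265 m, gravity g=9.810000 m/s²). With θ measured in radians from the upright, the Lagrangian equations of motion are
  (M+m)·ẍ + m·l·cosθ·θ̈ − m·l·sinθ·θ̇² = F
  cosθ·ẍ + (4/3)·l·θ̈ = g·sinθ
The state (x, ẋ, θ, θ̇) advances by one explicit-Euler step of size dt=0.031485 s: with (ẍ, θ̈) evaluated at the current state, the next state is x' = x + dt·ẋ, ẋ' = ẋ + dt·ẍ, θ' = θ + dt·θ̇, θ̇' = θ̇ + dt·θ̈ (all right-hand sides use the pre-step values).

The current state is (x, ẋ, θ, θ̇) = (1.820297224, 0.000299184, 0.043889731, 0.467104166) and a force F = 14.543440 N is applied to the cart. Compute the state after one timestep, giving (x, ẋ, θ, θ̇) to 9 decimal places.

(1.820306644, 0.638987574, 0.058596506, -0.266746458)

sinθ=0.043875641, cosθ=0.999037000
temp = (F + m·l·θ̇²·sinθ)/(M+m) = (14.543440 + 0.002576016)/1.025951 = 14.178080645
θ̈ = (g·sinθ − cosθ·temp)/(l·(4/3 − m·cos²θ/(M+m))) = -23.307944219
ẍ = temp − m·l·θ̈·cosθ/(M+m) = 20.285481644
Euler: x'=1.820297224+0.031485·0.000299184=1.820306644, ẋ'=0.000299184+0.031485·20.285481644=0.638987574
       θ'=0.043889731+0.031485·0.467104166=0.058596506, θ̇'=0.467104166+0.031485·-23.307944219=-0.266746458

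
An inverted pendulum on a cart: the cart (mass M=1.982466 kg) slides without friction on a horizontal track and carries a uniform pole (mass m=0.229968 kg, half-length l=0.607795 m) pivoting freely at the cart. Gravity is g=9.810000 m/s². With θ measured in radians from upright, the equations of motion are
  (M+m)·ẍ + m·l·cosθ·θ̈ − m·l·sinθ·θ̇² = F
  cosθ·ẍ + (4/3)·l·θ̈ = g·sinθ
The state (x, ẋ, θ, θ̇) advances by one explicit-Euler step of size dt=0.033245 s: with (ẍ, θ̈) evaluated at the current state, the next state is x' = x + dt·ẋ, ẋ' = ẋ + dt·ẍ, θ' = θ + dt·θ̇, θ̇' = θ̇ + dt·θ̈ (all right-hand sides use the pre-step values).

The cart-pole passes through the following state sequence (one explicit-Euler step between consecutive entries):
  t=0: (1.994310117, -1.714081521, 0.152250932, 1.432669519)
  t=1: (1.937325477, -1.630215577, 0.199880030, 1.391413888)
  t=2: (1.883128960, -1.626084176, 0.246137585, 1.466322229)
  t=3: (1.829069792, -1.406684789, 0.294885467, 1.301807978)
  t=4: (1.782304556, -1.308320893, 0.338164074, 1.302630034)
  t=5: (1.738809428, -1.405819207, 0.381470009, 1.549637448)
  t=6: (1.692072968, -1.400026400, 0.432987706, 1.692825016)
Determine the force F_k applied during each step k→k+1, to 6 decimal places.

F_0 = 5.366269 N
F_1 = 0.529883 N
F_2 = 13.856838 N
F_3 = 6.480520 N
F_4 = -5.587447 N
F_5 = 0.819287 N

step 0→1:
  ẍ = (ẋ'−ẋ)/dt = (-1.630215577−-1.714081521)/0.033245 = 2.522663
  θ̈ = (θ̇'−θ̇)/dt = (1.391413888−1.432669519)/0.033245 = -1.240957
  sinθ=0.151663, cosθ=0.988432
  F = (M+m)·ẍ + m·l·cosθ·θ̈ − m·l·sinθ·θ̇² = 5.581226 + -0.171446 − 0.043511 = 5.366269
step 1→2:
  ẍ = (ẋ'−ẋ)/dt = (-1.626084176−-1.630215577)/0.033245 = 0.124271
  θ̈ = (θ̇'−θ̇)/dt = (1.466322229−1.391413888)/0.033245 = 2.253221
  sinθ=0.198552, cosθ=0.980090
  F = (M+m)·ẍ + m·l·cosθ·θ̈ − m·l·sinθ·θ̇² = 0.274942 + 0.308670 − 0.053729 = 0.529883
step 2→3:
  ẍ = (ẋ'−ẋ)/dt = (-1.406684789−-1.626084176)/0.033245 = 6.599470
  θ̈ = (θ̇'−θ̇)/dt = (1.301807978−1.466322229)/0.033245 = -4.948541
  sinθ=0.243660, cosθ=0.969861
  F = (M+m)·ẍ + m·l·cosθ·θ̈ − m·l·sinθ·θ̇² = 14.600892 + -0.670828 − 0.073226 = 13.856838
step 3→4:
  ẍ = (ẋ'−ẋ)/dt = (-1.308320893−-1.406684789)/0.033245 = 2.958758
  θ̈ = (θ̇'−θ̇)/dt = (1.302630034−1.301807978)/0.033245 = 0.024727
  sinθ=0.290630, cosθ=0.956835
  F = (M+m)·ẍ + m·l·cosθ·θ̈ − m·l·sinθ·θ̇² = 6.546056 + 0.003307 − 0.068843 = 6.480520
step 4→5:
  ẍ = (ẋ'−ẋ)/dt = (-1.405819207−-1.308320893)/0.033245 = -2.932721
  θ̈ = (θ̇'−θ̇)/dt = (1.549637448−1.302630034)/0.033245 = 7.429912
  sinθ=0.331756, cosθ=0.943365
  F = (M+m)·ẍ + m·l·cosθ·θ̈ − m·l·sinθ·θ̇² = -6.488452 + 0.979689 − 0.078684 = -5.587447
step 5→6:
  ẍ = (ẋ'−ẋ)/dt = (-1.400026400−-1.405819207)/0.033245 = 0.174246
  θ̈ = (θ̇'−θ̇)/dt = (1.692825016−1.549637448)/0.033245 = 4.307041
  sinθ=0.372285, cosθ=0.928118
  F = (M+m)·ẍ + m·l·cosθ·θ̈ − m·l·sinθ·θ̇² = 0.385508 + 0.558736 − 0.124957 = 0.819287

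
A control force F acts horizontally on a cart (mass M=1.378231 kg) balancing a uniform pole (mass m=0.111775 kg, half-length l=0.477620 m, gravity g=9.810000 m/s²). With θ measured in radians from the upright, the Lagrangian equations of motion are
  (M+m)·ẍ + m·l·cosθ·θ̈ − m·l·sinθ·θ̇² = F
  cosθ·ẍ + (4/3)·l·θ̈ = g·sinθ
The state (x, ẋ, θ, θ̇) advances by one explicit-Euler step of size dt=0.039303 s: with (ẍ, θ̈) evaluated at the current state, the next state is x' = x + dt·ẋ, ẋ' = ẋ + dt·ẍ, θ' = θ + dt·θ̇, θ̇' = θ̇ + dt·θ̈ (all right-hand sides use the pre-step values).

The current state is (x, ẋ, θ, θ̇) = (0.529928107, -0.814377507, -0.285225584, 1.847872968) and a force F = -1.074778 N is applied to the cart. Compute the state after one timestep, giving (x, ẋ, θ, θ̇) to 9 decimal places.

sinθ=-0.281373928, cosθ=0.959598204
temp = (F + m·l·θ̇²·sinθ)/(M+m) = (-1.074778 + -0.051292665)/1.490006 = -0.755749081
θ̈ = (g·sinθ − cosθ·temp)/(l·(4/3 − m·cos²θ/(M+m))) = -3.370235746
ẍ = temp − m·l·θ̈·cosθ/(M+m) = -0.639874314
Euler: x'=0.529928107+0.039303·-0.814377507=0.497920628, ẋ'=-0.814377507+0.039303·-0.639874314=-0.839526487
       θ'=-0.285225584+0.039303·1.847872968=-0.212598633, θ̇'=1.847872968+0.039303·-3.370235746=1.715412592

(0.497920628, -0.839526487, -0.212598633, 1.715412592)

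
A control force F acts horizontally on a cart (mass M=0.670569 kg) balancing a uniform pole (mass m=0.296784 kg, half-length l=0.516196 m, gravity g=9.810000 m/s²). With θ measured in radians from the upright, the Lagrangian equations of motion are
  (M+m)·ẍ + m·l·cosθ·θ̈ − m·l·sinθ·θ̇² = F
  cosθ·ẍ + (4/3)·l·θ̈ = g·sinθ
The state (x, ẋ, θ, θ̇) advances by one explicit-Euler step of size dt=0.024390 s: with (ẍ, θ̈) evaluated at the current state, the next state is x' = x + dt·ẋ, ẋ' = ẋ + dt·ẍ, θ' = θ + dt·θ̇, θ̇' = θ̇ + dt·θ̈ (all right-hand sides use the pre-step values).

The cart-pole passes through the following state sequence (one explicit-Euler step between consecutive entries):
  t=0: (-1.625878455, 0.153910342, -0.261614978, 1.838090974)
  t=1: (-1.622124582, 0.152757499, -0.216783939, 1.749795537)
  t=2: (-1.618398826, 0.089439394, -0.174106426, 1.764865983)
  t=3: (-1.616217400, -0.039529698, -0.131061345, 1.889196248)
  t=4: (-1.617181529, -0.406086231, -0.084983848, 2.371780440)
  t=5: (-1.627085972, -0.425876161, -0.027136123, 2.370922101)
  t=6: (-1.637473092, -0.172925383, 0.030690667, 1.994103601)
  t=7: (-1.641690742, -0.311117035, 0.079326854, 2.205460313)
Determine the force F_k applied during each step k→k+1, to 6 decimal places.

F_0 = -0.447584 N
F_1 = -2.317979 N
F_2 = -4.263357 N
F_3 = -11.461645 N
F_4 = -0.717127 N
F_5 = 7.689862 N
F_6 = -4.172682 N

step 0→1:
  ẍ = (ẋ'−ẋ)/dt = (0.152757499−0.153910342)/0.024390 = -0.047267
  θ̈ = (θ̇'−θ̇)/dt = (1.749795537−1.838090974)/0.024390 = -3.620149
  sinθ=-0.258641, cosθ=0.965974
  F = (M+m)·ẍ + m·l·cosθ·θ̈ − m·l·sinθ·θ̇² = -0.045724 + -0.535731 − -0.133871 = -0.447584
step 1→2:
  ẍ = (ẋ'−ẋ)/dt = (0.089439394−0.152757499)/0.024390 = -2.596068
  θ̈ = (θ̇'−θ̇)/dt = (1.764865983−1.749795537)/0.024390 = 0.617894
  sinθ=-0.215090, cosθ=0.976594
  F = (M+m)·ẍ + m·l·cosθ·θ̈ − m·l·sinθ·θ̇² = -2.511314 + 0.092445 − -0.100890 = -2.317979
step 2→3:
  ẍ = (ẋ'−ẋ)/dt = (-0.039529698−0.089439394)/0.024390 = -5.287786
  θ̈ = (θ̇'−θ̇)/dt = (1.889196248−1.764865983)/0.024390 = 5.097592
  sinθ=-0.173228, cosθ=0.984882
  F = (M+m)·ẍ + m·l·cosθ·θ̈ − m·l·sinθ·θ̇² = -5.115155 + 0.769138 − -0.082660 = -4.263357
step 3→4:
  ẍ = (ẋ'−ẋ)/dt = (-0.406086231−-0.039529698)/0.024390 = -15.028968
  θ̈ = (θ̇'−θ̇)/dt = (2.371780440−1.889196248)/0.024390 = 19.786150
  sinθ=-0.130686, cosθ=0.991424
  F = (M+m)·ẍ + m·l·cosθ·θ̈ − m·l·sinθ·θ̇² = -14.538317 + 3.005216 − -0.071456 = -11.461645
step 4→5:
  ẍ = (ẋ'−ẋ)/dt = (-0.425876161−-0.406086231)/0.024390 = -0.811395
  θ̈ = (θ̇'−θ̇)/dt = (2.370922101−2.371780440)/0.024390 = -0.035192
  sinθ=-0.084882, cosθ=0.996391
  F = (M+m)·ẍ + m·l·cosθ·θ̈ − m·l·sinθ·θ̇² = -0.784906 + -0.005372 − -0.073151 = -0.717127
step 5→6:
  ẍ = (ẋ'−ẋ)/dt = (-0.172925383−-0.425876161)/0.024390 = 10.371086
  θ̈ = (θ̇'−θ̇)/dt = (1.994103601−2.370922101)/0.024390 = -15.449713
  sinθ=-0.027133, cosθ=0.999632
  F = (M+m)·ẍ + m·l·cosθ·θ̈ − m·l·sinθ·θ̇² = 10.032501 + -2.366005 − -0.023366 = 7.689862
step 6→7:
  ẍ = (ẋ'−ẋ)/dt = (-0.311117035−-0.172925383)/0.024390 = -5.665914
  θ̈ = (θ̇'−θ̇)/dt = (2.205460313−1.994103601)/0.024390 = 8.665712
  sinθ=0.030686, cosθ=0.999529
  F = (M+m)·ẍ + m·l·cosθ·θ̈ − m·l·sinθ·θ̇² = -5.480939 + 1.326951 − 0.018693 = -4.172682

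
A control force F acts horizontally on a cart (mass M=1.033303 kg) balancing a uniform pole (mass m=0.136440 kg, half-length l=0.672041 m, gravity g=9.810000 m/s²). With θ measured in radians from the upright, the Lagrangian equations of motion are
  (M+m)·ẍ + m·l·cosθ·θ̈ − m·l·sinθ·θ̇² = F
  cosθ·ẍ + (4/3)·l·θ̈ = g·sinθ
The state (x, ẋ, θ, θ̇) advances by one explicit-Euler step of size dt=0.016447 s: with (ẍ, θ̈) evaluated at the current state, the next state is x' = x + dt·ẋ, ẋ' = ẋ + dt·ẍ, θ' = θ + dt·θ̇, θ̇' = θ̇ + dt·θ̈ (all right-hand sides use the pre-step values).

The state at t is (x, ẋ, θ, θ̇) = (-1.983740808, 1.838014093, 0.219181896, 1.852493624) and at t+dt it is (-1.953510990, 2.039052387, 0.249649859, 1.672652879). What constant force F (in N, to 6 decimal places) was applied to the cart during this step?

F = 13.251182 N

ẍ = (ẋ'−ẋ)/dt = (2.039052387−1.838014093)/0.016447 = 12.223402
θ̈ = (θ̇'−θ̇)/dt = (1.672652879−1.852493624)/0.016447 = -10.934562
sinθ=0.217431, cosθ=0.976076
F = (M+m)·ẍ + m·l·cosθ·θ̈ − m·l·sinθ·θ̇² = 14.298239 + -0.978639 − 0.068418 = 13.251182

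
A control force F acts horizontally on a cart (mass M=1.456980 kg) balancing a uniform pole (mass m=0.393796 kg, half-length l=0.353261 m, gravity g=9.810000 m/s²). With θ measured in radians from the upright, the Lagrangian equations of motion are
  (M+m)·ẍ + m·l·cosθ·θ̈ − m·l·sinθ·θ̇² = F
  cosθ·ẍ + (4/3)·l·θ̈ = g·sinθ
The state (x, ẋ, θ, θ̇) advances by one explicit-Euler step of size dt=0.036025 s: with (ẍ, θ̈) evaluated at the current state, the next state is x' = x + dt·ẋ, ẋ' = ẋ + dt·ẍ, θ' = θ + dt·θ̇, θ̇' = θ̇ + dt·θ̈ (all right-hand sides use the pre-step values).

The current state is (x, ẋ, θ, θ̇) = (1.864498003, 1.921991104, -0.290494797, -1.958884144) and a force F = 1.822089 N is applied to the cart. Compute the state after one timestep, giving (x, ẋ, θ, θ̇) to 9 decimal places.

sinθ=-0.286426326, cosθ=0.958102270
temp = (F + m·l·θ̇²·sinθ)/(M+m) = (1.822089 + -0.152896460)/1.850776 = 0.901887933
θ̈ = (g·sinθ − cosθ·temp)/(l·(4/3 − m·cos²θ/(M+m))) = -9.138784483
ẍ = temp − m·l·θ̈·cosθ/(M+m) = 1.560020588
Euler: x'=1.864498003+0.036025·1.921991104=1.933737733, ẋ'=1.921991104+0.036025·1.560020588=1.978190846
       θ'=-0.290494797+0.036025·-1.958884144=-0.361063598, θ̇'=-1.958884144+0.036025·-9.138784483=-2.288108855

(1.933737733, 1.978190846, -0.361063598, -2.288108855)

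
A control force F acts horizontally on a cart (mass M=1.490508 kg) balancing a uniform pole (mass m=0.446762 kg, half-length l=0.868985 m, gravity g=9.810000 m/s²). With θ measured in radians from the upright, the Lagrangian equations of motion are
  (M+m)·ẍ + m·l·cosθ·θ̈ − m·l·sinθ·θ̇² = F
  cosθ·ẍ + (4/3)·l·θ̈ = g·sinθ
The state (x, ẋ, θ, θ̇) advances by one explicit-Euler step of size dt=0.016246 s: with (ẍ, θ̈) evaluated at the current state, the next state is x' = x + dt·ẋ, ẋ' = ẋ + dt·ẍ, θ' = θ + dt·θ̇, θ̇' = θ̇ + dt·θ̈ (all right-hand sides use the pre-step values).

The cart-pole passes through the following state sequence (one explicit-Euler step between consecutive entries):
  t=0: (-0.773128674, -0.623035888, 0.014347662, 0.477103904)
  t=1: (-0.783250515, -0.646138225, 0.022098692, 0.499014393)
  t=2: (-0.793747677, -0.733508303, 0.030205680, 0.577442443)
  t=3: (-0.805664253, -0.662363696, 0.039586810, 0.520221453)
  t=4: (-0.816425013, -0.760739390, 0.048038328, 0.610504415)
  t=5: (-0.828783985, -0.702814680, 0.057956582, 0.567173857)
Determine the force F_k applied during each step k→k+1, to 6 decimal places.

F_0 = -2.232589 N
F_1 = -8.546934 N
F_2 = 7.113016 N
F_3 = -9.579268 N
F_4 = 5.866067 N

step 0→1:
  ẍ = (ẋ'−ẋ)/dt = (-0.646138225−-0.623035888)/0.016246 = -1.422032
  θ̈ = (θ̇'−θ̇)/dt = (0.499014393−0.477103904)/0.016246 = 1.348670
  sinθ=0.014347, cosθ=0.999897
  F = (M+m)·ẍ + m·l·cosθ·θ̈ − m·l·sinθ·θ̇² = -2.754861 + 0.523539 − 0.001268 = -2.232589
step 1→2:
  ẍ = (ẋ'−ẋ)/dt = (-0.733508303−-0.646138225)/0.016246 = -5.377944
  θ̈ = (θ̇'−θ̇)/dt = (0.577442443−0.499014393)/0.016246 = 4.827530
  sinθ=0.022097, cosθ=0.999756
  F = (M+m)·ẍ + m·l·cosθ·θ̈ − m·l·sinθ·θ̇² = -10.418530 + 1.873732 − 0.002136 = -8.546934
step 2→3:
  ẍ = (ẋ'−ẋ)/dt = (-0.662363696−-0.733508303)/0.016246 = 4.379208
  θ̈ = (θ̇'−θ̇)/dt = (0.520221453−0.577442443)/0.016246 = -3.522159
  sinθ=0.030201, cosθ=0.999544
  F = (M+m)·ẍ + m·l·cosθ·θ̈ − m·l·sinθ·θ̇² = 8.483708 + -1.366782 − 0.003910 = 7.113016
step 3→4:
  ẍ = (ẋ'−ẋ)/dt = (-0.760739390−-0.662363696)/0.016246 = -6.055379
  θ̈ = (θ̇'−θ̇)/dt = (0.610504415−0.520221453)/0.016246 = 5.557242
  sinθ=0.039576, cosθ=0.999217
  F = (M+m)·ẍ + m·l·cosθ·θ̈ − m·l·sinθ·θ̇² = -11.730905 + 2.155795 − 0.004158 = -9.579268
step 4→5:
  ẍ = (ẋ'−ẋ)/dt = (-0.702814680−-0.760739390)/0.016246 = 3.565475
  θ̈ = (θ̇'−θ̇)/dt = (0.567173857−0.610504415)/0.016246 = -2.667152
  sinθ=0.048020, cosθ=0.998846
  F = (M+m)·ẍ + m·l·cosθ·θ̈ − m·l·sinθ·θ̇² = 6.907288 + -1.034273 − 0.006948 = 5.866067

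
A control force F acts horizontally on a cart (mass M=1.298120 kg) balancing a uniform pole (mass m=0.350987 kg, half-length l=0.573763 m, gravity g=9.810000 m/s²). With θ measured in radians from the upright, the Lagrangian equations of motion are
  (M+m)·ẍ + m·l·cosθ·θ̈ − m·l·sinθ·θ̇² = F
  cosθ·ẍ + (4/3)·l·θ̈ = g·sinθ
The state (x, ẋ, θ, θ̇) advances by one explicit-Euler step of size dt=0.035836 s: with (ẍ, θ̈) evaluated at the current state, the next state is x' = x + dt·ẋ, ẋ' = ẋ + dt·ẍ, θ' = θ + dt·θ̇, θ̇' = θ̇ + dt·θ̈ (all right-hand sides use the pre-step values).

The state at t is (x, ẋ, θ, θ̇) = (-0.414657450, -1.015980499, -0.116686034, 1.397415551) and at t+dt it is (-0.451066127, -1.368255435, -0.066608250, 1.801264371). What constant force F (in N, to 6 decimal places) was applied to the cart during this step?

ẍ = (ẋ'−ẋ)/dt = (-1.368255435−-1.015980499)/0.035836 = -9.830197
θ̈ = (θ̇'−θ̇)/dt = (1.801264371−1.397415551)/0.035836 = 11.269361
sinθ=-0.116421, cosθ=0.993200
F = (M+m)·ẍ + m·l·cosθ·θ̈ − m·l·sinθ·θ̇² = -16.211047 + 2.254029 − -0.045783 = -13.911234

F = -13.911234 N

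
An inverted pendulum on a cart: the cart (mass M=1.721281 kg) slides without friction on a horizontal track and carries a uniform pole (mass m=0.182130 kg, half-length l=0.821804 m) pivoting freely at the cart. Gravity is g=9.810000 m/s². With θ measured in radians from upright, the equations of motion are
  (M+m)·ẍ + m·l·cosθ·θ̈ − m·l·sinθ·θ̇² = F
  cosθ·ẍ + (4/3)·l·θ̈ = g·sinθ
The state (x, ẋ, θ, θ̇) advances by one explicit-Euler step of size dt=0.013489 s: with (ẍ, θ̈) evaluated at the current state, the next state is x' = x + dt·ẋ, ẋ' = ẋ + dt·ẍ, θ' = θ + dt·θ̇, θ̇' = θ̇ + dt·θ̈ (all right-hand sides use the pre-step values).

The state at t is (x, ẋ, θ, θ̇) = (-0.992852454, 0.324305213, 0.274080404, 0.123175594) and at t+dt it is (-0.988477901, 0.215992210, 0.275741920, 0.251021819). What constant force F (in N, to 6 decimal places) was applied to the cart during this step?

F = -13.918844 N

ẍ = (ẋ'−ẋ)/dt = (0.215992210−0.324305213)/0.013489 = -8.029728
θ̈ = (θ̇'−θ̇)/dt = (0.251021819−0.123175594)/0.013489 = 9.477813
sinθ=0.270662, cosθ=0.962675
F = (M+m)·ẍ + m·l·cosθ·θ̈ − m·l·sinθ·θ̇² = -15.283873 + 1.365644 − 0.000615 = -13.918844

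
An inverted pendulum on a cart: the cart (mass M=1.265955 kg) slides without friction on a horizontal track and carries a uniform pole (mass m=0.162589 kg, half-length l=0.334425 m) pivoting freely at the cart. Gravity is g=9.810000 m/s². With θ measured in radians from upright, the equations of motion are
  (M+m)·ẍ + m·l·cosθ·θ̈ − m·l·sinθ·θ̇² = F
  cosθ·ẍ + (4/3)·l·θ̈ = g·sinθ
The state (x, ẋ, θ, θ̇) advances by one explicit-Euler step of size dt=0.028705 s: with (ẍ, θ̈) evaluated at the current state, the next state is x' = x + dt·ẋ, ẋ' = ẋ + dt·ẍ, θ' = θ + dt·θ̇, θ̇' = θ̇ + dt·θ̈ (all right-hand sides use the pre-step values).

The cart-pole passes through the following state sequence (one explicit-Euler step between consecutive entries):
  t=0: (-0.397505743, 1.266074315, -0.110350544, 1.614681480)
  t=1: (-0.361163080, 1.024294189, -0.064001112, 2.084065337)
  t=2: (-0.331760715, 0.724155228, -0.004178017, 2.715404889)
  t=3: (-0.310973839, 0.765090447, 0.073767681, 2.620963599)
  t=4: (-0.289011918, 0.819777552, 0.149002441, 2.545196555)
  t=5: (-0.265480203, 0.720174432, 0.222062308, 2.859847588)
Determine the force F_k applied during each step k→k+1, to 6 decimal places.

step 0→1:
  ẍ = (ẋ'−ẋ)/dt = (1.024294189−1.266074315)/0.028705 = -8.422927
  θ̈ = (θ̇'−θ̇)/dt = (2.084065337−1.614681480)/0.028705 = 16.351989
  sinθ=-0.110127, cosθ=0.993918
  F = (M+m)·ẍ + m·l·cosθ·θ̈ − m·l·sinθ·θ̇² = -12.032522 + 0.883712 − -0.015612 = -11.133198
step 1→2:
  ẍ = (ẋ'−ẋ)/dt = (0.724155228−1.024294189)/0.028705 = -10.455982
  θ̈ = (θ̇'−θ̇)/dt = (2.715404889−2.084065337)/0.028705 = 21.994062
  sinθ=-0.063957, cosθ=0.997953
  F = (M+m)·ẍ + m·l·cosθ·θ̈ − m·l·sinθ·θ̇² = -14.936830 + 1.193453 − -0.015104 = -13.728273
step 2→3:
  ẍ = (ẋ'−ẋ)/dt = (0.765090447−0.724155228)/0.028705 = 1.426066
  θ̈ = (θ̇'−θ̇)/dt = (2.620963599−2.715404889)/0.028705 = -3.290064
  sinθ=-0.004178, cosθ=0.999991
  F = (M+m)·ẍ + m·l·cosθ·θ̈ − m·l·sinθ·θ̇² = 2.037198 + -0.178892 − -0.001675 = 1.859981
step 3→4:
  ẍ = (ẋ'−ẋ)/dt = (0.819777552−0.765090447)/0.028705 = 1.905142
  θ̈ = (θ̇'−θ̇)/dt = (2.545196555−2.620963599)/0.028705 = -2.639507
  sinθ=0.073701, cosθ=0.997280
  F = (M+m)·ẍ + m·l·cosθ·θ̈ − m·l·sinθ·θ̇² = 2.721579 + -0.143130 − 0.027529 = 2.550921
step 4→5:
  ẍ = (ẋ'−ẋ)/dt = (0.720174432−0.819777552)/0.028705 = -3.469887
  θ̈ = (θ̇'−θ̇)/dt = (2.859847588−2.545196555)/0.028705 = 10.961541
  sinθ=0.148452, cosθ=0.988920
  F = (M+m)·ẍ + m·l·cosθ·θ̈ − m·l·sinθ·θ̇² = -4.956887 + 0.589417 − 0.052290 = -4.419760

F_0 = -11.133198 N
F_1 = -13.728273 N
F_2 = 1.859981 N
F_3 = 2.550921 N
F_4 = -4.419760 N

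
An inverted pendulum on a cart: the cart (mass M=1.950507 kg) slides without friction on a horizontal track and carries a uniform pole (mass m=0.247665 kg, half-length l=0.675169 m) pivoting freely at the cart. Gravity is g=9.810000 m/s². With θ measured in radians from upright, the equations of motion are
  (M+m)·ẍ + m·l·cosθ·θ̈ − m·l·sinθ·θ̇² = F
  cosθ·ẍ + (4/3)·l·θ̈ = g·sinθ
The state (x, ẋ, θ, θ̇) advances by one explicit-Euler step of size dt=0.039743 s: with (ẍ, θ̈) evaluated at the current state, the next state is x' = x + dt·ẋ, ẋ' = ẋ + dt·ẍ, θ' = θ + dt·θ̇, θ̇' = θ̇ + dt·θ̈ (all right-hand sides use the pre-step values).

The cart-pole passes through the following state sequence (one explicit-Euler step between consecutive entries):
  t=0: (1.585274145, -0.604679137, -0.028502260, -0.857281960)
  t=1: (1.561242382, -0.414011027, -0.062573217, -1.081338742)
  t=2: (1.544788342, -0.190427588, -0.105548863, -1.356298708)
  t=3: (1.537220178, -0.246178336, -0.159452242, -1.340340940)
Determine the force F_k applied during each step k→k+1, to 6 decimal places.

F_0 = 9.606972 N
F_1 = 11.223942 N
F_2 = -2.984381 N

step 0→1:
  ẍ = (ẋ'−ẋ)/dt = (-0.414011027−-0.604679137)/0.039743 = 4.797527
  θ̈ = (θ̇'−θ̇)/dt = (-1.081338742−-0.857281960)/0.039743 = -5.637641
  sinθ=-0.028498, cosθ=0.999594
  F = (M+m)·ẍ + m·l·cosθ·θ̈ − m·l·sinθ·θ̇² = 10.545789 + -0.942319 − -0.003502 = 9.606972
step 1→2:
  ẍ = (ẋ'−ẋ)/dt = (-0.190427588−-0.414011027)/0.039743 = 5.625731
  θ̈ = (θ̇'−θ̇)/dt = (-1.356298708−-1.081338742)/0.039743 = -6.918450
  sinθ=-0.062532, cosθ=0.998043
  F = (M+m)·ẍ + m·l·cosθ·θ̈ − m·l·sinθ·θ̇² = 12.366325 + -1.154610 − -0.012227 = 11.223942
step 2→3:
  ẍ = (ẋ'−ẋ)/dt = (-0.246178336−-0.190427588)/0.039743 = -1.402782
  θ̈ = (θ̇'−θ̇)/dt = (-1.340340940−-1.356298708)/0.039743 = 0.401524
  sinθ=-0.105353, cosθ=0.994435
  F = (M+m)·ẍ + m·l·cosθ·θ̈ − m·l·sinθ·θ̇² = -3.083555 + 0.066767 − -0.032407 = -2.984381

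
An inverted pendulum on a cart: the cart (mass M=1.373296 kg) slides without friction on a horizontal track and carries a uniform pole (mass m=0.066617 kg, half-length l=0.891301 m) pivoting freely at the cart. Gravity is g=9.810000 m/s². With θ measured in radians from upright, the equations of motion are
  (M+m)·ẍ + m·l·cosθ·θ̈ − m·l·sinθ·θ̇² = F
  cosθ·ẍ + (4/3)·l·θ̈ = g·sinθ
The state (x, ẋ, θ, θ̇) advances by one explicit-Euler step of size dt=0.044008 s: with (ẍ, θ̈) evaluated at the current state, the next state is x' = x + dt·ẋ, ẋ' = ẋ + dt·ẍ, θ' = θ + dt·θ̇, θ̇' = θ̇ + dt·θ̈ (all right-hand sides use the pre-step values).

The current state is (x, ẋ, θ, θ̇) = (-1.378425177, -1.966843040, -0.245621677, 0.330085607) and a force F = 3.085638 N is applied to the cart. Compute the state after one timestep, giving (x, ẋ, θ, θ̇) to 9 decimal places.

sinθ=-0.243159390, cosθ=0.969986346
temp = (F + m·l·θ̇²·sinθ)/(M+m) = (3.085638 + -0.001573090)/1.439913 = 2.141841146
θ̈ = (g·sinθ − cosθ·temp)/(l·(4/3 − m·cos²θ/(M+m))) = -3.882163924
ẍ = temp − m·l·θ̈·cosθ/(M+m) = 2.297120137
Euler: x'=-1.378425177+0.044008·-1.966843040=-1.464982006, ẋ'=-1.966843040+0.044008·2.297120137=-1.865751377
       θ'=-0.245621677+0.044008·0.330085607=-0.231095270, θ̇'=0.330085607+0.044008·-3.882163924=0.159239337

(-1.464982006, -1.865751377, -0.231095270, 0.159239337)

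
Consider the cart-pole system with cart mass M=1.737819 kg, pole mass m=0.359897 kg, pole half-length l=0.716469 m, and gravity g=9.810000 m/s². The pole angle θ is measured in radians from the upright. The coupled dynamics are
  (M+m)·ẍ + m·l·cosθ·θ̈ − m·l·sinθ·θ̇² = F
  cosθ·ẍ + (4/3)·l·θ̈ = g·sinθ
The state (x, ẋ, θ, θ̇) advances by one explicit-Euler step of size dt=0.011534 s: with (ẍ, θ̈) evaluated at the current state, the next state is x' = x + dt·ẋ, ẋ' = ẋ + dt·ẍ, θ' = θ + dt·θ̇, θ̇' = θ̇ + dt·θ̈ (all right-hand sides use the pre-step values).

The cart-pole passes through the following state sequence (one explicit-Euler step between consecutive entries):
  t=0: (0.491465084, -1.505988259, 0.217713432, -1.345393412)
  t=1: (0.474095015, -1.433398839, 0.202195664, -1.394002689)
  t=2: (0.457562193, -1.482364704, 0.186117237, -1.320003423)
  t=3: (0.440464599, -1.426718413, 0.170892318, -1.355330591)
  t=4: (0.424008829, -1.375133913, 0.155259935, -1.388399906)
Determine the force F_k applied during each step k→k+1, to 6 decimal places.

F_0 = 12.040136 N
F_1 = -7.385533 N
F_2 = 9.261247 N
F_3 = 8.572713 N

step 0→1:
  ẍ = (ẋ'−ẋ)/dt = (-1.433398839−-1.505988259)/0.011534 = 6.293517
  θ̈ = (θ̇'−θ̇)/dt = (-1.394002689−-1.345393412)/0.011534 = -4.214434
  sinθ=0.215998, cosθ=0.976394
  F = (M+m)·ẍ + m·l·cosθ·θ̈ − m·l·sinθ·θ̇² = 13.202010 + -1.061060 − 0.100815 = 12.040136
step 1→2:
  ẍ = (ẋ'−ẋ)/dt = (-1.482364704−-1.433398839)/0.011534 = -4.245350
  θ̈ = (θ̇'−θ̇)/dt = (-1.320003423−-1.394002689)/0.011534 = 6.415750
  sinθ=0.200821, cosθ=0.979628
  F = (M+m)·ẍ + m·l·cosθ·θ̈ − m·l·sinθ·θ̇² = -8.905538 + 1.620632 − 0.100626 = -7.385533
step 2→3:
  ẍ = (ẋ'−ẋ)/dt = (-1.426718413−-1.482364704)/0.011534 = 4.824544
  θ̈ = (θ̇'−θ̇)/dt = (-1.355330591−-1.320003423)/0.011534 = -3.062872
  sinθ=0.185045, cosθ=0.982730
  F = (M+m)·ẍ + m·l·cosθ·θ̈ − m·l·sinθ·θ̇² = 10.120523 + -0.776138 − 0.083138 = 9.261247
step 3→4:
  ẍ = (ẋ'−ẋ)/dt = (-1.375133913−-1.426718413)/0.011534 = 4.472386
  θ̈ = (θ̇'−θ̇)/dt = (-1.388399906−-1.355330591)/0.011534 = -2.867116
  sinθ=0.170062, cosθ=0.985433
  F = (M+m)·ẍ + m·l·cosθ·θ̈ − m·l·sinθ·θ̇² = 9.381796 + -0.728531 − 0.080551 = 8.572713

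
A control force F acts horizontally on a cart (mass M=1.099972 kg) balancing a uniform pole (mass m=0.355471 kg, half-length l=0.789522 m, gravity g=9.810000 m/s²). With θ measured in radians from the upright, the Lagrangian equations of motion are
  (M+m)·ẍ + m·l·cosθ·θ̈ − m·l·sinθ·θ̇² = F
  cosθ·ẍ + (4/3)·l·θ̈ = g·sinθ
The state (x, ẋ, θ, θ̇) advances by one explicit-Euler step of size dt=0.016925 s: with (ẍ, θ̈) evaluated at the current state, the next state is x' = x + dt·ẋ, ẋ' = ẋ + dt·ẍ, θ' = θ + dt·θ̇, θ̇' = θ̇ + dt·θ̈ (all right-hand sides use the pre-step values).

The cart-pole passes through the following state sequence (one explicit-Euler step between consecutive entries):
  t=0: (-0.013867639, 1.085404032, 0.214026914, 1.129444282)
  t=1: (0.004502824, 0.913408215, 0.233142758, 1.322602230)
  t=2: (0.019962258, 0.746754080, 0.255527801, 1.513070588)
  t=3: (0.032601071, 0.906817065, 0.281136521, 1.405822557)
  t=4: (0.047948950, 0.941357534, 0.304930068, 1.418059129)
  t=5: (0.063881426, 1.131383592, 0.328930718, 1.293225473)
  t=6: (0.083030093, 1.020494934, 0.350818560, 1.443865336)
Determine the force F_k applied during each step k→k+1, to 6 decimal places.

F_0 = -11.736708 N
F_1 = -11.371709 N
F_2 = 11.881350 N
F_3 = 3.011314 N
F_4 = 14.197092 N
F_5 = -7.323337 N

step 0→1:
  ẍ = (ẋ'−ẋ)/dt = (0.913408215−1.085404032)/0.016925 = -10.162234
  θ̈ = (θ̇'−θ̇)/dt = (1.322602230−1.129444282)/0.016925 = 11.412582
  sinθ=0.212397, cosθ=0.977184
  F = (M+m)·ẍ + m·l·cosθ·θ̈ − m·l·sinθ·θ̇² = -14.790553 + 3.129886 − 0.076041 = -11.736708
step 1→2:
  ẍ = (ẋ'−ẋ)/dt = (0.746754080−0.913408215)/0.016925 = -9.846625
  θ̈ = (θ̇'−θ̇)/dt = (1.513070588−1.322602230)/0.016925 = 11.253670
  sinθ=0.231036, cosθ=0.972945
  F = (M+m)·ẍ + m·l·cosθ·θ̈ − m·l·sinθ·θ̇² = -14.331202 + 3.072918 − 0.113425 = -11.371709
step 2→3:
  ẍ = (ẋ'−ẋ)/dt = (0.906817065−0.746754080)/0.016925 = 9.457193
  θ̈ = (θ̇'−θ̇)/dt = (1.405822557−1.513070588)/0.016925 = -6.336664
  sinθ=0.252756, cosθ=0.967530
  F = (M+m)·ẍ + m·l·cosθ·θ̈ − m·l·sinθ·θ̇² = 13.764405 + -1.720654 − 0.162401 = 11.881350
step 3→4:
  ẍ = (ẋ'−ẋ)/dt = (0.941357534−0.906817065)/0.016925 = 2.040796
  θ̈ = (θ̇'−θ̇)/dt = (1.418059129−1.405822557)/0.016925 = 0.722988
  sinθ=0.277448, cosθ=0.960741
  F = (M+m)·ẍ + m·l·cosθ·θ̈ − m·l·sinθ·θ̇² = 2.970262 + 0.194942 − 0.153890 = 3.011314
step 4→5:
  ẍ = (ẋ'−ẋ)/dt = (1.131383592−0.941357534)/0.016925 = 11.227537
  θ̈ = (θ̇'−θ̇)/dt = (1.293225473−1.418059129)/0.016925 = -7.375696
  sinθ=0.300226, cosθ=0.953868
  F = (M+m)·ẍ + m·l·cosθ·θ̈ − m·l·sinθ·θ̇² = 16.341040 + -1.974512 − 0.169436 = 14.197092
step 5→6:
  ẍ = (ẋ'−ẋ)/dt = (1.020494934−1.131383592)/0.016925 = -6.551767
  θ̈ = (θ̇'−θ̇)/dt = (1.443865336−1.293225473)/0.016925 = 8.900435
  sinθ=0.323031, cosθ=0.946388
  F = (M+m)·ẍ + m·l·cosθ·θ̈ − m·l·sinθ·θ̇² = -9.535724 + 2.364008 − 0.151622 = -7.323337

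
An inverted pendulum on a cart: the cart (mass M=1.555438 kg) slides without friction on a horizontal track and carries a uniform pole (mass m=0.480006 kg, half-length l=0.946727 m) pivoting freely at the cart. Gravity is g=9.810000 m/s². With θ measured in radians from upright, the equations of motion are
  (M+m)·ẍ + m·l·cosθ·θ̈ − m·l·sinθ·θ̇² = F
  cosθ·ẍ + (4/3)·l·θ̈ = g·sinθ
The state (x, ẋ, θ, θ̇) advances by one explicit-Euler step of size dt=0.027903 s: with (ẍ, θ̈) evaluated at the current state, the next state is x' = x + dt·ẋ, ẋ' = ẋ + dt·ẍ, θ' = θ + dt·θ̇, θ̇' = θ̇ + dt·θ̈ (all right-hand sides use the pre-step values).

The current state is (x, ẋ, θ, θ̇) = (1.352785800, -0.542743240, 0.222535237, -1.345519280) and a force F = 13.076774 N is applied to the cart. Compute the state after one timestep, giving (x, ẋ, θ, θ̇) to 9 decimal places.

(1.337641635, -0.336753689, 0.184991213, -1.456821719)

sinθ=0.220703050, cosθ=0.975341050
temp = (F + m·l·θ̇²·sinθ)/(M+m) = (13.076774 + 0.181576489)/2.035444 = 6.513738766
θ̈ = (g·sinθ − cosθ·temp)/(l·(4/3 − m·cos²θ/(M+m))) = -3.988905813
ẍ = temp − m·l·θ̈·cosθ/(M+m) = 7.382344227
Euler: x'=1.352785800+0.027903·-0.542743240=1.337641635, ẋ'=-0.542743240+0.027903·7.382344227=-0.336753689
       θ'=0.222535237+0.027903·-1.345519280=0.184991213, θ̇'=-1.345519280+0.027903·-3.988905813=-1.456821719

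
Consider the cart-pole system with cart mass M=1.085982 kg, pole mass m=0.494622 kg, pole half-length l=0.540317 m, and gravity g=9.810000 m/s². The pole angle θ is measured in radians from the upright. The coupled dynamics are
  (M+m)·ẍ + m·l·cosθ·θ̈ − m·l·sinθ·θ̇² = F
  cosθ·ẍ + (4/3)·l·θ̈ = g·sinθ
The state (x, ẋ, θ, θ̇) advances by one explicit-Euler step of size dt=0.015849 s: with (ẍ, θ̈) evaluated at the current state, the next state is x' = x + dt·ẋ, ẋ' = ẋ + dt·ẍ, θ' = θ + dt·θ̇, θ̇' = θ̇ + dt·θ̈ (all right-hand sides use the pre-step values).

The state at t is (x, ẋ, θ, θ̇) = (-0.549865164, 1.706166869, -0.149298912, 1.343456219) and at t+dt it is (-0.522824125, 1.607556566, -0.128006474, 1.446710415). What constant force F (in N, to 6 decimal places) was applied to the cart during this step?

ẍ = (ẋ'−ẋ)/dt = (1.607556566−1.706166869)/0.015849 = -6.221863
θ̈ = (θ̇'−θ̇)/dt = (1.446710415−1.343456219)/0.015849 = 6.514871
sinθ=-0.148745, cosθ=0.988876
F = (M+m)·ẍ + m·l·cosθ·θ̈ − m·l·sinθ·θ̇² = -9.834301 + 1.721748 − -0.071748 = -8.040805

F = -8.040805 N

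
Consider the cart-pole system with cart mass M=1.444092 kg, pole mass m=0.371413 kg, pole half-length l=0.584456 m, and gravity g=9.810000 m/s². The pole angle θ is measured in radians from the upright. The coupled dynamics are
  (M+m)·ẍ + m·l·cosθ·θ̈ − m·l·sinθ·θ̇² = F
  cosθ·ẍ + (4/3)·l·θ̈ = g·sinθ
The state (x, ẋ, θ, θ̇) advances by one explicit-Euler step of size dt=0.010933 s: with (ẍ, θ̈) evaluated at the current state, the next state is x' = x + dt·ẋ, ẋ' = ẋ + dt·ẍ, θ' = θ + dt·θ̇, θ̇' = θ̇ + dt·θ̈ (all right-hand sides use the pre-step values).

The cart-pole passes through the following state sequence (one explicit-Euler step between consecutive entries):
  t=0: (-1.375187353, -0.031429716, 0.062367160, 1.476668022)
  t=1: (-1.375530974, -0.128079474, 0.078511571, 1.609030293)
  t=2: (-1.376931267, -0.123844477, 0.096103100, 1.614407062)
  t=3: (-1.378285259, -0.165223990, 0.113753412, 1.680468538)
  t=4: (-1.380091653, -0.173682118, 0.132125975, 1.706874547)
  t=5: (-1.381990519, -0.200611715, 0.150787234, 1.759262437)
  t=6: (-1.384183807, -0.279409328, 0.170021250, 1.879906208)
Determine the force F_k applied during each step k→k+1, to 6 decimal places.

F_0 = -13.455963 N
F_1 = 0.765601 N
F_2 = -5.620063 N
F_3 = -0.953214 N
F_4 = -3.524080 N
F_5 = -10.817645 N

step 0→1:
  ẍ = (ẋ'−ẋ)/dt = (-0.128079474−-0.031429716)/0.010933 = -8.840186
  θ̈ = (θ̇'−θ̇)/dt = (1.609030293−1.476668022)/0.010933 = 12.106674
  sinθ=0.062327, cosθ=0.998056
  F = (M+m)·ẍ + m·l·cosθ·θ̈ − m·l·sinθ·θ̇² = -16.049403 + 2.622942 − 0.029502 = -13.455963
step 1→2:
  ẍ = (ẋ'−ẋ)/dt = (-0.123844477−-0.128079474)/0.010933 = 0.387359
  θ̈ = (θ̇'−θ̇)/dt = (1.614407062−1.609030293)/0.010933 = 0.491793
  sinθ=0.078431, cosθ=0.996920
  F = (M+m)·ẍ + m·l·cosθ·θ̈ − m·l·sinθ·θ̇² = 0.703252 + 0.106427 − 0.044078 = 0.765601
step 2→3:
  ẍ = (ẋ'−ẋ)/dt = (-0.165223990−-0.123844477)/0.010933 = -3.784827
  θ̈ = (θ̇'−θ̇)/dt = (1.680468538−1.614407062)/0.010933 = 6.042392
  sinθ=0.095955, cosθ=0.995386
  F = (M+m)·ẍ + m·l·cosθ·θ̈ − m·l·sinθ·θ̇² = -6.871372 + 1.305597 − 0.054288 = -5.620063
step 3→4:
  ẍ = (ẋ'−ẋ)/dt = (-0.173682118−-0.165223990)/0.010933 = -0.773633
  θ̈ = (θ̇'−θ̇)/dt = (1.706874547−1.680468538)/0.010933 = 2.415257
  sinθ=0.113508, cosθ=0.993537
  F = (M+m)·ẍ + m·l·cosθ·θ̈ − m·l·sinθ·θ̇² = -1.404534 + 0.520902 − 0.069582 = -0.953214
step 4→5:
  ẍ = (ẋ'−ẋ)/dt = (-0.200611715−-0.173682118)/0.010933 = -2.463148
  θ̈ = (θ̇'−θ̇)/dt = (1.759262437−1.706874547)/0.010933 = 4.791721
  sinθ=0.131742, cosθ=0.991284
  F = (M+m)·ẍ + m·l·cosθ·θ̈ − m·l·sinθ·θ̇² = -4.471857 + 1.031095 − 0.083317 = -3.524080
step 5→6:
  ẍ = (ẋ'−ẋ)/dt = (-0.279409328−-0.200611715)/0.010933 = -7.207319
  θ̈ = (θ̇'−θ̇)/dt = (1.879906208−1.759262437)/0.010933 = 11.034828
  sinθ=0.150216, cosθ=0.988653
  F = (M+m)·ẍ + m·l·cosθ·θ̈ − m·l·sinθ·θ̇² = -13.084923 + 2.368200 − 0.100922 = -10.817645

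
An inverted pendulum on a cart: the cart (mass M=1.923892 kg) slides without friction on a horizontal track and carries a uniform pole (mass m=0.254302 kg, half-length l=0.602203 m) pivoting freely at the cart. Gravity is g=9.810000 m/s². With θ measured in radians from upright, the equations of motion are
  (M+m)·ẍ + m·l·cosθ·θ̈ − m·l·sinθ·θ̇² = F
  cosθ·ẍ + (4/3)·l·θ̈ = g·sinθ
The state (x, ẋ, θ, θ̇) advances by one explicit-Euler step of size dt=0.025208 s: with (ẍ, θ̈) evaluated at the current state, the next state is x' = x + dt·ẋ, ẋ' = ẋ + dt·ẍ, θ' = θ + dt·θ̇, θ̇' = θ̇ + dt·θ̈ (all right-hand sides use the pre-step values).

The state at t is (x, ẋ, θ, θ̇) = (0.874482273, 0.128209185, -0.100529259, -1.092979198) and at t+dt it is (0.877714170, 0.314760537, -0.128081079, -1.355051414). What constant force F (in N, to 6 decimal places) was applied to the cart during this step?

ẍ = (ẋ'−ẋ)/dt = (0.314760537−0.128209185)/0.025208 = 7.400482
θ̈ = (θ̇'−θ̇)/dt = (-1.355051414−-1.092979198)/0.025208 = -10.396391
sinθ=-0.100360, cosθ=0.994951
F = (M+m)·ẍ + m·l·cosθ·θ̈ − m·l·sinθ·θ̇² = 16.119686 + -1.584080 − -0.018360 = 14.553966

F = 14.553966 N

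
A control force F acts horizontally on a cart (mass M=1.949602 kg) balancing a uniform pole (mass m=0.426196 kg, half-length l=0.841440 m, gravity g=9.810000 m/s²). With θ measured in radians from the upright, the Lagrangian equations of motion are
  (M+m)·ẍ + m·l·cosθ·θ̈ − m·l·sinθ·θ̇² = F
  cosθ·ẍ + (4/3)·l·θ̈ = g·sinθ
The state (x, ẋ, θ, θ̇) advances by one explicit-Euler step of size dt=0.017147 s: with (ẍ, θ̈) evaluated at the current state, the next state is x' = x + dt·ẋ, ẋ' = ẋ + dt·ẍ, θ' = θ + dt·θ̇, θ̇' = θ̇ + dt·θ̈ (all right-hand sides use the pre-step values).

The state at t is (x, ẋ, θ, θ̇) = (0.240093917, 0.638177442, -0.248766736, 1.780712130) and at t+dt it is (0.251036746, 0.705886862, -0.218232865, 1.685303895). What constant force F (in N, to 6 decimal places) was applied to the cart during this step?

F = 7.727462 N

ẍ = (ẋ'−ẋ)/dt = (0.705886862−0.638177442)/0.017147 = 3.948762
θ̈ = (θ̇'−θ̇)/dt = (1.685303895−1.780712130)/0.017147 = -5.564136
sinθ=-0.246209, cosθ=0.969217
F = (M+m)·ẍ + m·l·cosθ·θ̈ − m·l·sinθ·θ̇² = 9.381461 + -1.933976 − -0.279978 = 7.727462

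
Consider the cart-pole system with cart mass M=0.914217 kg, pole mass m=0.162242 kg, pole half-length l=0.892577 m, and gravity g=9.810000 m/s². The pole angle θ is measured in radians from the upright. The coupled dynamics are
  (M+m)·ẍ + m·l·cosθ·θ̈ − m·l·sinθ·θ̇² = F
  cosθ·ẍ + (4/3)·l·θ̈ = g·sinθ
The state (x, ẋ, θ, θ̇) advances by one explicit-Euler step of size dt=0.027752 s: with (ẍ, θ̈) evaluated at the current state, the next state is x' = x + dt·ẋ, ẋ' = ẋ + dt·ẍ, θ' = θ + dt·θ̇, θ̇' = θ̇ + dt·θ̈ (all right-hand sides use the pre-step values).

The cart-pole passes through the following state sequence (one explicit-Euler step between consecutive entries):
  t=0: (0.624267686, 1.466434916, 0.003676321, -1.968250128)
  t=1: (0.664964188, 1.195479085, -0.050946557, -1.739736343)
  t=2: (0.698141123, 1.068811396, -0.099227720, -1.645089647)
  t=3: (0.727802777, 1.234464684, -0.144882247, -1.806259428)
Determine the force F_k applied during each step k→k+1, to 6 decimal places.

step 0→1:
  ẍ = (ẋ'−ẋ)/dt = (1.195479085−1.466434916)/0.027752 = -9.763470
  θ̈ = (θ̇'−θ̇)/dt = (-1.739736343−-1.968250128)/0.027752 = 8.234138
  sinθ=0.003676, cosθ=0.999993
  F = (M+m)·ẍ + m·l·cosθ·θ̈ − m·l·sinθ·θ̇² = -10.509976 + 1.192406 − 0.002062 = -9.319632
step 1→2:
  ẍ = (ẋ'−ẋ)/dt = (1.068811396−1.195479085)/0.027752 = -4.564272
  θ̈ = (θ̇'−θ̇)/dt = (-1.645089647−-1.739736343)/0.027752 = 3.410446
  sinθ=-0.050925, cosθ=0.998703
  F = (M+m)·ẍ + m·l·cosθ·θ̈ − m·l·sinθ·θ̇² = -4.913252 + 0.493238 − -0.022320 = -4.397694
step 2→3:
  ẍ = (ẋ'−ẋ)/dt = (1.234464684−1.068811396)/0.027752 = 5.969058
  θ̈ = (θ̇'−θ̇)/dt = (-1.806259428−-1.645089647)/0.027752 = -5.807501
  sinθ=-0.099065, cosθ=0.995081
  F = (M+m)·ẍ + m·l·cosθ·θ̈ − m·l·sinθ·θ̇² = 6.425446 + -0.836868 − -0.038825 = 5.627403

F_0 = -9.319632 N
F_1 = -4.397694 N
F_2 = 5.627403 N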